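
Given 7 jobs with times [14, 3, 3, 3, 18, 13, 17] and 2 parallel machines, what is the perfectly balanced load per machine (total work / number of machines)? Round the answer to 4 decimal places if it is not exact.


Total processing time = 14 + 3 + 3 + 3 + 18 + 13 + 17 = 71
Number of machines = 2
Ideal balanced load = 71 / 2 = 35.5

35.5


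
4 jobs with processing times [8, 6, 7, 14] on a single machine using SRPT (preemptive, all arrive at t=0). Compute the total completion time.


Since all jobs arrive at t=0, SRPT equals SPT ordering.
SPT order: [6, 7, 8, 14]
Completion times:
  Job 1: p=6, C=6
  Job 2: p=7, C=13
  Job 3: p=8, C=21
  Job 4: p=14, C=35
Total completion time = 6 + 13 + 21 + 35 = 75

75


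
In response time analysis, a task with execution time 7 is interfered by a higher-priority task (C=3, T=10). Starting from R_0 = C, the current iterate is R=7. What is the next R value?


R_next = C + ceil(R_prev / T_hp) * C_hp
ceil(7 / 10) = ceil(0.7) = 1
Interference = 1 * 3 = 3
R_next = 7 + 3 = 10

10


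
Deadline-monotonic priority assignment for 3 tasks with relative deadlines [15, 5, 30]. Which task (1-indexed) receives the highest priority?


Sort tasks by relative deadline (ascending):
  Task 2: deadline = 5
  Task 1: deadline = 15
  Task 3: deadline = 30
Priority order (highest first): [2, 1, 3]
Highest priority task = 2

2


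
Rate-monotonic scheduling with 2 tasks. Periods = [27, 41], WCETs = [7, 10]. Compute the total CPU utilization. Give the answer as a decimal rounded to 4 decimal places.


Compute individual utilizations (exact fractions):
  Task 1: C/T = 7/27 (approx. 0.2593)
  Task 2: C/T = 10/41 (approx. 0.2439)
Total utilization U = 7/27 + 10/41 = 557/1107
Rounded to 4 decimal places: U = 0.5032
RM (Liu & Layland) bound for 2 tasks = 0.828427; compare with U = 557/1107 (approx. 0.503162)
U <= bound, so schedulable by RM sufficient condition.

0.5032


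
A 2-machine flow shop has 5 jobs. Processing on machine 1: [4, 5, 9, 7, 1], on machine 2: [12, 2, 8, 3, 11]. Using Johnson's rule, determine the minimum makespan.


Apply Johnson's rule:
  Group 1 (a <= b): [(5, 1, 11), (1, 4, 12)]
  Group 2 (a > b): [(3, 9, 8), (4, 7, 3), (2, 5, 2)]
Optimal job order: [5, 1, 3, 4, 2]
Schedule:
  Job 5: M1 done at 1, M2 done at 12
  Job 1: M1 done at 5, M2 done at 24
  Job 3: M1 done at 14, M2 done at 32
  Job 4: M1 done at 21, M2 done at 35
  Job 2: M1 done at 26, M2 done at 37
Makespan = 37

37


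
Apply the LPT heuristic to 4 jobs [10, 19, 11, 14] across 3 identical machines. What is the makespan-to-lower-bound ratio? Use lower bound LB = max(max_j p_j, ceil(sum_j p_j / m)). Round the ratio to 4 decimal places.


LPT order: [19, 14, 11, 10]
Machine loads after assignment: [19, 14, 21]
LPT makespan = 21
Lower bound = max(max_job, ceil(total/3)) = max(19, 18) = 19
Ratio = 21 / 19 = 1.1053

1.1053


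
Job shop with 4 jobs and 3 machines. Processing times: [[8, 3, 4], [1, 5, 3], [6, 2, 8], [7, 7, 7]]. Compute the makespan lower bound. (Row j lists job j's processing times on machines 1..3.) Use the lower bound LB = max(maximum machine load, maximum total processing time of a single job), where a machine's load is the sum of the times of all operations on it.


Machine loads:
  Machine 1: 8 + 1 + 6 + 7 = 22
  Machine 2: 3 + 5 + 2 + 7 = 17
  Machine 3: 4 + 3 + 8 + 7 = 22
Max machine load = 22
Job totals:
  Job 1: 15
  Job 2: 9
  Job 3: 16
  Job 4: 21
Max job total = 21
Lower bound = max(22, 21) = 22

22


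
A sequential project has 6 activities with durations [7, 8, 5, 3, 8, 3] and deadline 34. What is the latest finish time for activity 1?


LF(activity 1) = deadline - sum of successor durations
Successors: activities 2 through 6 with durations [8, 5, 3, 8, 3]
Sum of successor durations = 27
LF = 34 - 27 = 7

7


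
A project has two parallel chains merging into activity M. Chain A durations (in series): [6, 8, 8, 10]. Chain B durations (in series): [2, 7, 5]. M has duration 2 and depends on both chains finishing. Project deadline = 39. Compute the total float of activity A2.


Forward pass: ES(A2) = sum of predecessors on chain A = 6
EF = ES + duration = 6 + 8 = 14
Backward pass: LF(M) = deadline = 39; LS(M) = 39 - 2 = 37
LF(A2) = LS(M) - sum(successors on chain A) = 37 - 18 = 19
LS = LF - duration = 19 - 8 = 11
Total float = LS - ES = 11 - 6 = 5

5


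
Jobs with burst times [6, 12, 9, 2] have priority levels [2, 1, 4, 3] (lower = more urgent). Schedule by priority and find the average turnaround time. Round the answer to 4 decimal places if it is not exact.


Sort by priority (ascending = highest first):
Order: [(1, 12), (2, 6), (3, 2), (4, 9)]
Completion times:
  Priority 1, burst=12, C=12
  Priority 2, burst=6, C=18
  Priority 3, burst=2, C=20
  Priority 4, burst=9, C=29
Average turnaround = 79/4 = 19.75

19.75


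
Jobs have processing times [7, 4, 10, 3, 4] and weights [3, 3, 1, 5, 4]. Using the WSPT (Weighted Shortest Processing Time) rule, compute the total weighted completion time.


Compute p/w ratios and sort ascending (WSPT): [(3, 5), (4, 4), (4, 3), (7, 3), (10, 1)]
Compute weighted completion times:
  Job (p=3,w=5): C=3, w*C=5*3=15
  Job (p=4,w=4): C=7, w*C=4*7=28
  Job (p=4,w=3): C=11, w*C=3*11=33
  Job (p=7,w=3): C=18, w*C=3*18=54
  Job (p=10,w=1): C=28, w*C=1*28=28
Total weighted completion time = 158

158


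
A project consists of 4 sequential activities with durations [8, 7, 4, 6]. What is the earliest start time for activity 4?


Activity 4 starts after activities 1 through 3 complete.
Predecessor durations: [8, 7, 4]
ES = 8 + 7 + 4 = 19

19


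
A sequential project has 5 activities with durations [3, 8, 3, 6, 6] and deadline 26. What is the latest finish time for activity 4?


LF(activity 4) = deadline - sum of successor durations
Successors: activities 5 through 5 with durations [6]
Sum of successor durations = 6
LF = 26 - 6 = 20

20


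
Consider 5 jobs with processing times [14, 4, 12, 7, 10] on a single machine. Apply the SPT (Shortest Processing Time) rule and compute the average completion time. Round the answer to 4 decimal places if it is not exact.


Sort jobs by processing time (SPT order): [4, 7, 10, 12, 14]
Compute completion times sequentially:
  Job 1: processing = 4, completes at 4
  Job 2: processing = 7, completes at 11
  Job 3: processing = 10, completes at 21
  Job 4: processing = 12, completes at 33
  Job 5: processing = 14, completes at 47
Sum of completion times = 116
Average completion time = 116/5 = 23.2

23.2


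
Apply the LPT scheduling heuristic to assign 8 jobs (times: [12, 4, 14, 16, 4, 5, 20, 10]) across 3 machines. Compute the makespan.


Sort jobs in decreasing order (LPT): [20, 16, 14, 12, 10, 5, 4, 4]
Assign each job to the least loaded machine:
  Machine 1: jobs [20, 5, 4], load = 29
  Machine 2: jobs [16, 10, 4], load = 30
  Machine 3: jobs [14, 12], load = 26
Makespan = max load = 30

30


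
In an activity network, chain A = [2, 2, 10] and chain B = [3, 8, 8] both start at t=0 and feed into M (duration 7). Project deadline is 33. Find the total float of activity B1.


Forward pass: ES(B1) = sum of predecessors on chain B = 0
EF = ES + duration = 0 + 3 = 3
Backward pass: LF(M) = deadline = 33; LS(M) = 33 - 7 = 26
LF(B1) = LS(M) - sum(successors on chain B) = 26 - 16 = 10
LS = LF - duration = 10 - 3 = 7
Total float = LS - ES = 7 - 0 = 7

7


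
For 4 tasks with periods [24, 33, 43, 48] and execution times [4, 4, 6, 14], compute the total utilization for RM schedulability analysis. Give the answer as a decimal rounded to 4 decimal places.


Compute individual utilizations (exact fractions):
  Task 1: C/T = 4/24 = 1/6 (approx. 0.1667)
  Task 2: C/T = 4/33 (approx. 0.1212)
  Task 3: C/T = 6/43 (approx. 0.1395)
  Task 4: C/T = 14/48 = 7/24 (approx. 0.2917)
Total utilization U = 1/6 + 4/33 + 6/43 + 7/24 = 2721/3784
Rounded to 4 decimal places: U = 0.7191
RM (Liu & Layland) bound for 4 tasks = 0.756828; compare with U = 2721/3784 (approx. 0.719080)
U <= bound, so schedulable by RM sufficient condition.

0.7191


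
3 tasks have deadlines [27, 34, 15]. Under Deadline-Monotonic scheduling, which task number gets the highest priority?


Sort tasks by relative deadline (ascending):
  Task 3: deadline = 15
  Task 1: deadline = 27
  Task 2: deadline = 34
Priority order (highest first): [3, 1, 2]
Highest priority task = 3

3


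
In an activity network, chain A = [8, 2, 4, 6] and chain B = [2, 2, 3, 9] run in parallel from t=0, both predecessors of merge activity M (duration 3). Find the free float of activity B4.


ES(B4) = sum of predecessors on chain B = 7
EF(B4) = ES + duration = 7 + 9 = 16
Successor of B4 is M. ES(M) = max(sum(A), sum(B)) = max(20, 16) = 20
Free float = ES(successor) - EF(current) = 20 - 16 = 4

4


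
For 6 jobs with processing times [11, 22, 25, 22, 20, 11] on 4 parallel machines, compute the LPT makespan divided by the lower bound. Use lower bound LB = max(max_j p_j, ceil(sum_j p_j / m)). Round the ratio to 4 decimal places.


LPT order: [25, 22, 22, 20, 11, 11]
Machine loads after assignment: [25, 33, 22, 31]
LPT makespan = 33
Lower bound = max(max_job, ceil(total/4)) = max(25, 28) = 28
Ratio = 33 / 28 = 1.1786

1.1786


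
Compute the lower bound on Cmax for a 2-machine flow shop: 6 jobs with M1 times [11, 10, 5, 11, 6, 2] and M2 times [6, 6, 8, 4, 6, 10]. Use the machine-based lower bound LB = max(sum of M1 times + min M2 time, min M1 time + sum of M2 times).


LB1 = sum(M1 times) + min(M2 times) = 45 + 4 = 49
LB2 = min(M1 times) + sum(M2 times) = 2 + 40 = 42
Lower bound = max(LB1, LB2) = max(49, 42) = 49

49


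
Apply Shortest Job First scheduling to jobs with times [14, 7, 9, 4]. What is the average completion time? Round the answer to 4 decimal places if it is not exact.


SJF order (ascending): [4, 7, 9, 14]
Completion times:
  Job 1: burst=4, C=4
  Job 2: burst=7, C=11
  Job 3: burst=9, C=20
  Job 4: burst=14, C=34
Average completion = 69/4 = 17.25

17.25


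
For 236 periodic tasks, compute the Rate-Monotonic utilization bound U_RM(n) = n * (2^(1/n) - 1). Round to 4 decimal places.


Compute 2^(1/236) = 1.0029413817
Subtract 1: 1.0029413817 - 1 = 0.0029413817
Multiply by n: 236 * 0.0029413817 = 0.6941660812
Round to 4 dp: 0.6942

0.6942


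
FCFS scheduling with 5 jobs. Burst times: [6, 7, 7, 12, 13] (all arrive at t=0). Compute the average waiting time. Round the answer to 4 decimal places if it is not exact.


FCFS order (as given): [6, 7, 7, 12, 13]
Waiting times:
  Job 1: wait = 0
  Job 2: wait = 6
  Job 3: wait = 13
  Job 4: wait = 20
  Job 5: wait = 32
Sum of waiting times = 71
Average waiting time = 71/5 = 14.2

14.2


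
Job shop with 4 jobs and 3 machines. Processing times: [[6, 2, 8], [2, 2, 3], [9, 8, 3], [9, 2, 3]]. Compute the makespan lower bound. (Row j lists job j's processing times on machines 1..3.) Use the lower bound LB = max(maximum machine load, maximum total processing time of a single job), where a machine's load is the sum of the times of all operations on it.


Machine loads:
  Machine 1: 6 + 2 + 9 + 9 = 26
  Machine 2: 2 + 2 + 8 + 2 = 14
  Machine 3: 8 + 3 + 3 + 3 = 17
Max machine load = 26
Job totals:
  Job 1: 16
  Job 2: 7
  Job 3: 20
  Job 4: 14
Max job total = 20
Lower bound = max(26, 20) = 26

26


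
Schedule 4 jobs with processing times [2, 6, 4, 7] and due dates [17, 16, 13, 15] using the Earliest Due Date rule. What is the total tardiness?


Sort by due date (EDD order): [(4, 13), (7, 15), (6, 16), (2, 17)]
Compute completion times and tardiness:
  Job 1: p=4, d=13, C=4, tardiness=max(0,4-13)=0
  Job 2: p=7, d=15, C=11, tardiness=max(0,11-15)=0
  Job 3: p=6, d=16, C=17, tardiness=max(0,17-16)=1
  Job 4: p=2, d=17, C=19, tardiness=max(0,19-17)=2
Total tardiness = 3

3


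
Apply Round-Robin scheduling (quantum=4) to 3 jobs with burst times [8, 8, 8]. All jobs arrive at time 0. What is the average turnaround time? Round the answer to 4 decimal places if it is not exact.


Time quantum = 4
Execution trace:
  J1 runs 4 units, time = 4
  J2 runs 4 units, time = 8
  J3 runs 4 units, time = 12
  J1 runs 4 units, time = 16
  J2 runs 4 units, time = 20
  J3 runs 4 units, time = 24
Finish times: [16, 20, 24]
Average turnaround = 60/3 = 20.0

20.0


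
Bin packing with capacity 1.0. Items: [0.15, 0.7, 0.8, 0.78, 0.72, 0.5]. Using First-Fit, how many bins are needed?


Place items sequentially using First-Fit:
  Item 0.15 -> new Bin 1
  Item 0.7 -> Bin 1 (now 0.85)
  Item 0.8 -> new Bin 2
  Item 0.78 -> new Bin 3
  Item 0.72 -> new Bin 4
  Item 0.5 -> new Bin 5
Total bins used = 5

5


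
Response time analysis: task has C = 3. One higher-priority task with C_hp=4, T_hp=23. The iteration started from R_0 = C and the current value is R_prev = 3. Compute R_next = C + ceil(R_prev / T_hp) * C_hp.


R_next = C + ceil(R_prev / T_hp) * C_hp
ceil(3 / 23) = ceil(0.1304) = 1
Interference = 1 * 4 = 4
R_next = 3 + 4 = 7

7


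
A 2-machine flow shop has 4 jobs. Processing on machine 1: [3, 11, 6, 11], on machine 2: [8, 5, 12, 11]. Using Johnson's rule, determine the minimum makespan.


Apply Johnson's rule:
  Group 1 (a <= b): [(1, 3, 8), (3, 6, 12), (4, 11, 11)]
  Group 2 (a > b): [(2, 11, 5)]
Optimal job order: [1, 3, 4, 2]
Schedule:
  Job 1: M1 done at 3, M2 done at 11
  Job 3: M1 done at 9, M2 done at 23
  Job 4: M1 done at 20, M2 done at 34
  Job 2: M1 done at 31, M2 done at 39
Makespan = 39

39


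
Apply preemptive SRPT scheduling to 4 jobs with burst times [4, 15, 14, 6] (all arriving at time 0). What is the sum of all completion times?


Since all jobs arrive at t=0, SRPT equals SPT ordering.
SPT order: [4, 6, 14, 15]
Completion times:
  Job 1: p=4, C=4
  Job 2: p=6, C=10
  Job 3: p=14, C=24
  Job 4: p=15, C=39
Total completion time = 4 + 10 + 24 + 39 = 77

77


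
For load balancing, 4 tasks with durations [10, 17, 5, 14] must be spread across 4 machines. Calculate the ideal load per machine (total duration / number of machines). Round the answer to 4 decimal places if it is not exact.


Total processing time = 10 + 17 + 5 + 14 = 46
Number of machines = 4
Ideal balanced load = 46 / 4 = 11.5

11.5


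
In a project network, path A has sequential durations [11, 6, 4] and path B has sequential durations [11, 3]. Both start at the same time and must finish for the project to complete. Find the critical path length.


Path A total = 11 + 6 + 4 = 21
Path B total = 11 + 3 = 14
Critical path = longest path = max(21, 14) = 21

21


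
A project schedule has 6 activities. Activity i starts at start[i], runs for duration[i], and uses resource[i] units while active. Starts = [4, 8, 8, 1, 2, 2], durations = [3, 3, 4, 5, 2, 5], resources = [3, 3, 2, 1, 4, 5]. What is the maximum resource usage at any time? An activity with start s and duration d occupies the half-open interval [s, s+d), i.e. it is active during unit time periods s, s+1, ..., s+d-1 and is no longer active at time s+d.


Each activity i is active on [start_i, start_i + duration_i).
Compute total resource usage per time slot:
  t=0: active resources = [], total = 0
  t=1: active resources = [1], total = 1
  t=2: active resources = [1, 4, 5], total = 10
  t=3: active resources = [1, 4, 5], total = 10
  t=4: active resources = [3, 1, 5], total = 9
  t=5: active resources = [3, 1, 5], total = 9
  t=6: active resources = [3, 5], total = 8
  t=7: active resources = [], total = 0
  t=8: active resources = [3, 2], total = 5
  t=9: active resources = [3, 2], total = 5
  t=10: active resources = [3, 2], total = 5
  t=11: active resources = [2], total = 2
Peak resource demand = 10

10


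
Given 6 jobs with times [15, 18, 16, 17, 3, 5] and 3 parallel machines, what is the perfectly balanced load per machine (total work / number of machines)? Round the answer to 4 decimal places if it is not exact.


Total processing time = 15 + 18 + 16 + 17 + 3 + 5 = 74
Number of machines = 3
Ideal balanced load = 74 / 3 = 24.6667

24.6667


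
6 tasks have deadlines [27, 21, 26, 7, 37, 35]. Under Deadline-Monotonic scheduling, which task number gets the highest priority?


Sort tasks by relative deadline (ascending):
  Task 4: deadline = 7
  Task 2: deadline = 21
  Task 3: deadline = 26
  Task 1: deadline = 27
  Task 6: deadline = 35
  Task 5: deadline = 37
Priority order (highest first): [4, 2, 3, 1, 6, 5]
Highest priority task = 4

4


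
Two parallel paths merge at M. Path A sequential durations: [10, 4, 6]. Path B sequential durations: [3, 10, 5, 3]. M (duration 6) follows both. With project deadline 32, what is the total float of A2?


Forward pass: ES(A2) = sum of predecessors on chain A = 10
EF = ES + duration = 10 + 4 = 14
Backward pass: LF(M) = deadline = 32; LS(M) = 32 - 6 = 26
LF(A2) = LS(M) - sum(successors on chain A) = 26 - 6 = 20
LS = LF - duration = 20 - 4 = 16
Total float = LS - ES = 16 - 10 = 6

6


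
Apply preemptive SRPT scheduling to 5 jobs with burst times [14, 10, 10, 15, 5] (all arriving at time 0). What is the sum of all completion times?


Since all jobs arrive at t=0, SRPT equals SPT ordering.
SPT order: [5, 10, 10, 14, 15]
Completion times:
  Job 1: p=5, C=5
  Job 2: p=10, C=15
  Job 3: p=10, C=25
  Job 4: p=14, C=39
  Job 5: p=15, C=54
Total completion time = 5 + 15 + 25 + 39 + 54 = 138

138


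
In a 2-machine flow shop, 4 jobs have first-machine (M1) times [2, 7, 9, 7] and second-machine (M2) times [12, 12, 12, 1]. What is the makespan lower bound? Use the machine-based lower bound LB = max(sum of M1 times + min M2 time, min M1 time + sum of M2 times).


LB1 = sum(M1 times) + min(M2 times) = 25 + 1 = 26
LB2 = min(M1 times) + sum(M2 times) = 2 + 37 = 39
Lower bound = max(LB1, LB2) = max(26, 39) = 39

39


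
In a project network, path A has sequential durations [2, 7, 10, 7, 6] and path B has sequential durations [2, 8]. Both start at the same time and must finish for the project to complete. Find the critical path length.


Path A total = 2 + 7 + 10 + 7 + 6 = 32
Path B total = 2 + 8 = 10
Critical path = longest path = max(32, 10) = 32

32


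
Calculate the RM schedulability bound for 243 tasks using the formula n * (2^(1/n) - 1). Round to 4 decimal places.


Compute 2^(1/243) = 1.0028565297
Subtract 1: 1.0028565297 - 1 = 0.0028565297
Multiply by n: 243 * 0.0028565297 = 0.6941367171
Round to 4 dp: 0.6941

0.6941


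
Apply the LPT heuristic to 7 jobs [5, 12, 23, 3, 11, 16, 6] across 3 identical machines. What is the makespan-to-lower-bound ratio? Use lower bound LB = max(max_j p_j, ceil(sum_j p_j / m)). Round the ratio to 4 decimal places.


LPT order: [23, 16, 12, 11, 6, 5, 3]
Machine loads after assignment: [26, 27, 23]
LPT makespan = 27
Lower bound = max(max_job, ceil(total/3)) = max(23, 26) = 26
Ratio = 27 / 26 = 1.0385

1.0385


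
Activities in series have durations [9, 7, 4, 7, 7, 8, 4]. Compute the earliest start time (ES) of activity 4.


Activity 4 starts after activities 1 through 3 complete.
Predecessor durations: [9, 7, 4]
ES = 9 + 7 + 4 = 20

20


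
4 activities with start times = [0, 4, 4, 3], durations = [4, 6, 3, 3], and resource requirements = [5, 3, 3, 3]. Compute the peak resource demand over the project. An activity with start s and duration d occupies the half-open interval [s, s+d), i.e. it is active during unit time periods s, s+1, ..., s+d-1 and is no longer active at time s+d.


Each activity i is active on [start_i, start_i + duration_i).
Compute total resource usage per time slot:
  t=0: active resources = [5], total = 5
  t=1: active resources = [5], total = 5
  t=2: active resources = [5], total = 5
  t=3: active resources = [5, 3], total = 8
  t=4: active resources = [3, 3, 3], total = 9
  t=5: active resources = [3, 3, 3], total = 9
  t=6: active resources = [3, 3], total = 6
  t=7: active resources = [3], total = 3
  t=8: active resources = [3], total = 3
  t=9: active resources = [3], total = 3
Peak resource demand = 9

9


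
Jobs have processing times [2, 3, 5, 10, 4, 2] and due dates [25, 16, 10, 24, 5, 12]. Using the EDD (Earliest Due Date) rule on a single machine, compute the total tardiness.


Sort by due date (EDD order): [(4, 5), (5, 10), (2, 12), (3, 16), (10, 24), (2, 25)]
Compute completion times and tardiness:
  Job 1: p=4, d=5, C=4, tardiness=max(0,4-5)=0
  Job 2: p=5, d=10, C=9, tardiness=max(0,9-10)=0
  Job 3: p=2, d=12, C=11, tardiness=max(0,11-12)=0
  Job 4: p=3, d=16, C=14, tardiness=max(0,14-16)=0
  Job 5: p=10, d=24, C=24, tardiness=max(0,24-24)=0
  Job 6: p=2, d=25, C=26, tardiness=max(0,26-25)=1
Total tardiness = 1

1


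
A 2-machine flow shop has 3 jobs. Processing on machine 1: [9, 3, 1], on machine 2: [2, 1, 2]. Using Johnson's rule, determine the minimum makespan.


Apply Johnson's rule:
  Group 1 (a <= b): [(3, 1, 2)]
  Group 2 (a > b): [(1, 9, 2), (2, 3, 1)]
Optimal job order: [3, 1, 2]
Schedule:
  Job 3: M1 done at 1, M2 done at 3
  Job 1: M1 done at 10, M2 done at 12
  Job 2: M1 done at 13, M2 done at 14
Makespan = 14

14


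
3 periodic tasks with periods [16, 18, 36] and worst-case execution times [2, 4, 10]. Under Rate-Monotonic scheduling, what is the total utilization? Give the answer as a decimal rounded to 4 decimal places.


Compute individual utilizations (exact fractions):
  Task 1: C/T = 2/16 = 1/8 (approx. 0.125)
  Task 2: C/T = 4/18 = 2/9 (approx. 0.2222)
  Task 3: C/T = 10/36 = 5/18 (approx. 0.2778)
Total utilization U = 1/8 + 2/9 + 5/18 = 5/8
Rounded to 4 decimal places: U = 0.6250
RM (Liu & Layland) bound for 3 tasks = 0.779763; compare with U = 5/8 (approx. 0.625000)
U <= bound, so schedulable by RM sufficient condition.

0.6250


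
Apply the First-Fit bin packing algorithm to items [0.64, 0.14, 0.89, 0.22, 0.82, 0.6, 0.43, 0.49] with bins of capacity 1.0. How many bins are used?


Place items sequentially using First-Fit:
  Item 0.64 -> new Bin 1
  Item 0.14 -> Bin 1 (now 0.78)
  Item 0.89 -> new Bin 2
  Item 0.22 -> Bin 1 (now 1.0)
  Item 0.82 -> new Bin 3
  Item 0.6 -> new Bin 4
  Item 0.43 -> new Bin 5
  Item 0.49 -> Bin 5 (now 0.92)
Total bins used = 5

5


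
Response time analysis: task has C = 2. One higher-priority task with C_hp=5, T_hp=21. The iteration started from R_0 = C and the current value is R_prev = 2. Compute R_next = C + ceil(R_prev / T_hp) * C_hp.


R_next = C + ceil(R_prev / T_hp) * C_hp
ceil(2 / 21) = ceil(0.0952) = 1
Interference = 1 * 5 = 5
R_next = 2 + 5 = 7

7


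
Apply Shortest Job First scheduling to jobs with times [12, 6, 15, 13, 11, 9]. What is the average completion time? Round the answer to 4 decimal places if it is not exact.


SJF order (ascending): [6, 9, 11, 12, 13, 15]
Completion times:
  Job 1: burst=6, C=6
  Job 2: burst=9, C=15
  Job 3: burst=11, C=26
  Job 4: burst=12, C=38
  Job 5: burst=13, C=51
  Job 6: burst=15, C=66
Average completion = 202/6 = 33.6667

33.6667


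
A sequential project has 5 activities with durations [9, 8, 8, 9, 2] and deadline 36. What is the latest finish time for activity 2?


LF(activity 2) = deadline - sum of successor durations
Successors: activities 3 through 5 with durations [8, 9, 2]
Sum of successor durations = 19
LF = 36 - 19 = 17

17


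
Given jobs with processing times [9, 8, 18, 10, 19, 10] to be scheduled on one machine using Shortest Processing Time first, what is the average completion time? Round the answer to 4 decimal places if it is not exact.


Sort jobs by processing time (SPT order): [8, 9, 10, 10, 18, 19]
Compute completion times sequentially:
  Job 1: processing = 8, completes at 8
  Job 2: processing = 9, completes at 17
  Job 3: processing = 10, completes at 27
  Job 4: processing = 10, completes at 37
  Job 5: processing = 18, completes at 55
  Job 6: processing = 19, completes at 74
Sum of completion times = 218
Average completion time = 218/6 = 36.3333

36.3333


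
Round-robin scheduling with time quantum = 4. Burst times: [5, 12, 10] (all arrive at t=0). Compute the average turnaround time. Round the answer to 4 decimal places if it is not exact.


Time quantum = 4
Execution trace:
  J1 runs 4 units, time = 4
  J2 runs 4 units, time = 8
  J3 runs 4 units, time = 12
  J1 runs 1 units, time = 13
  J2 runs 4 units, time = 17
  J3 runs 4 units, time = 21
  J2 runs 4 units, time = 25
  J3 runs 2 units, time = 27
Finish times: [13, 25, 27]
Average turnaround = 65/3 = 21.6667

21.6667


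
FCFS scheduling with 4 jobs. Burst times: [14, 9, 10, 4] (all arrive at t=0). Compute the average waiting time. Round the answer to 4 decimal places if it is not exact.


FCFS order (as given): [14, 9, 10, 4]
Waiting times:
  Job 1: wait = 0
  Job 2: wait = 14
  Job 3: wait = 23
  Job 4: wait = 33
Sum of waiting times = 70
Average waiting time = 70/4 = 17.5

17.5


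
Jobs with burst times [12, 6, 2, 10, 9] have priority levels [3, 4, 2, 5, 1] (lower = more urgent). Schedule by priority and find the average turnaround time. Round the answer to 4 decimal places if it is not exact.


Sort by priority (ascending = highest first):
Order: [(1, 9), (2, 2), (3, 12), (4, 6), (5, 10)]
Completion times:
  Priority 1, burst=9, C=9
  Priority 2, burst=2, C=11
  Priority 3, burst=12, C=23
  Priority 4, burst=6, C=29
  Priority 5, burst=10, C=39
Average turnaround = 111/5 = 22.2

22.2


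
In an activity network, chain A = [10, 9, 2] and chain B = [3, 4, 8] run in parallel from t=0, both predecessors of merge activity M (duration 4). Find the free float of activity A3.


ES(A3) = sum of predecessors on chain A = 19
EF(A3) = ES + duration = 19 + 2 = 21
Successor of A3 is M. ES(M) = max(sum(A), sum(B)) = max(21, 15) = 21
Free float = ES(successor) - EF(current) = 21 - 21 = 0

0


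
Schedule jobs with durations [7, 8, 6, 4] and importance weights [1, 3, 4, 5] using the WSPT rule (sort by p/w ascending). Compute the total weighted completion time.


Compute p/w ratios and sort ascending (WSPT): [(4, 5), (6, 4), (8, 3), (7, 1)]
Compute weighted completion times:
  Job (p=4,w=5): C=4, w*C=5*4=20
  Job (p=6,w=4): C=10, w*C=4*10=40
  Job (p=8,w=3): C=18, w*C=3*18=54
  Job (p=7,w=1): C=25, w*C=1*25=25
Total weighted completion time = 139

139


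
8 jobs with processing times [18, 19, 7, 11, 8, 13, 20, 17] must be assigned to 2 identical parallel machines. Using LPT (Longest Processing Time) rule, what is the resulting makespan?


Sort jobs in decreasing order (LPT): [20, 19, 18, 17, 13, 11, 8, 7]
Assign each job to the least loaded machine:
  Machine 1: jobs [20, 17, 13, 7], load = 57
  Machine 2: jobs [19, 18, 11, 8], load = 56
Makespan = max load = 57

57


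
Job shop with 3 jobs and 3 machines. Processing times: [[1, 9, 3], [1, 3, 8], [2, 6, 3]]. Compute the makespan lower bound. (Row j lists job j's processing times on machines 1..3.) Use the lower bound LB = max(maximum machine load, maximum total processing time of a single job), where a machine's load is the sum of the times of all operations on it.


Machine loads:
  Machine 1: 1 + 1 + 2 = 4
  Machine 2: 9 + 3 + 6 = 18
  Machine 3: 3 + 8 + 3 = 14
Max machine load = 18
Job totals:
  Job 1: 13
  Job 2: 12
  Job 3: 11
Max job total = 13
Lower bound = max(18, 13) = 18

18


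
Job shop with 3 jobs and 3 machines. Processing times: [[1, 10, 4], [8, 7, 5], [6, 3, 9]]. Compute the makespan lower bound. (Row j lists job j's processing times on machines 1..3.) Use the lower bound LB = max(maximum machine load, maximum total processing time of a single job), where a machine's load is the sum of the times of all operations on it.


Machine loads:
  Machine 1: 1 + 8 + 6 = 15
  Machine 2: 10 + 7 + 3 = 20
  Machine 3: 4 + 5 + 9 = 18
Max machine load = 20
Job totals:
  Job 1: 15
  Job 2: 20
  Job 3: 18
Max job total = 20
Lower bound = max(20, 20) = 20

20


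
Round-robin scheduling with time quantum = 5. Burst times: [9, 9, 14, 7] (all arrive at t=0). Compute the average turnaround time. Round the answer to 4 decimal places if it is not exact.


Time quantum = 5
Execution trace:
  J1 runs 5 units, time = 5
  J2 runs 5 units, time = 10
  J3 runs 5 units, time = 15
  J4 runs 5 units, time = 20
  J1 runs 4 units, time = 24
  J2 runs 4 units, time = 28
  J3 runs 5 units, time = 33
  J4 runs 2 units, time = 35
  J3 runs 4 units, time = 39
Finish times: [24, 28, 39, 35]
Average turnaround = 126/4 = 31.5

31.5


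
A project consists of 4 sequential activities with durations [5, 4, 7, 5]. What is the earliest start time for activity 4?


Activity 4 starts after activities 1 through 3 complete.
Predecessor durations: [5, 4, 7]
ES = 5 + 4 + 7 = 16

16


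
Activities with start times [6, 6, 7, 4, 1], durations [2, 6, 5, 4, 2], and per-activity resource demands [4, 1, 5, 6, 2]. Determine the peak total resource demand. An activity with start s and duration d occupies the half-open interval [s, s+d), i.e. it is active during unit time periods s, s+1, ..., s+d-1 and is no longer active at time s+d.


Each activity i is active on [start_i, start_i + duration_i).
Compute total resource usage per time slot:
  t=0: active resources = [], total = 0
  t=1: active resources = [2], total = 2
  t=2: active resources = [2], total = 2
  t=3: active resources = [], total = 0
  t=4: active resources = [6], total = 6
  t=5: active resources = [6], total = 6
  t=6: active resources = [4, 1, 6], total = 11
  t=7: active resources = [4, 1, 5, 6], total = 16
  t=8: active resources = [1, 5], total = 6
  t=9: active resources = [1, 5], total = 6
  t=10: active resources = [1, 5], total = 6
  t=11: active resources = [1, 5], total = 6
Peak resource demand = 16

16


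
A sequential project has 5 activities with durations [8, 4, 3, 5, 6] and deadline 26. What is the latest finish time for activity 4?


LF(activity 4) = deadline - sum of successor durations
Successors: activities 5 through 5 with durations [6]
Sum of successor durations = 6
LF = 26 - 6 = 20

20


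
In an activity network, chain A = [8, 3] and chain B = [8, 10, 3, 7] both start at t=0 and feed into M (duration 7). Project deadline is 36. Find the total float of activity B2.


Forward pass: ES(B2) = sum of predecessors on chain B = 8
EF = ES + duration = 8 + 10 = 18
Backward pass: LF(M) = deadline = 36; LS(M) = 36 - 7 = 29
LF(B2) = LS(M) - sum(successors on chain B) = 29 - 10 = 19
LS = LF - duration = 19 - 10 = 9
Total float = LS - ES = 9 - 8 = 1

1


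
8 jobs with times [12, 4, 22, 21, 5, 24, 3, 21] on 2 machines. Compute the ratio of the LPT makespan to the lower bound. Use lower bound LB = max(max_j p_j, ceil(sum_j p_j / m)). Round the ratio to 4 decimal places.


LPT order: [24, 22, 21, 21, 12, 5, 4, 3]
Machine loads after assignment: [57, 55]
LPT makespan = 57
Lower bound = max(max_job, ceil(total/2)) = max(24, 56) = 56
Ratio = 57 / 56 = 1.0179

1.0179


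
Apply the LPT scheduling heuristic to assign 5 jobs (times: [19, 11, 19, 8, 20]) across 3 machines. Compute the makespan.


Sort jobs in decreasing order (LPT): [20, 19, 19, 11, 8]
Assign each job to the least loaded machine:
  Machine 1: jobs [20], load = 20
  Machine 2: jobs [19, 11], load = 30
  Machine 3: jobs [19, 8], load = 27
Makespan = max load = 30

30


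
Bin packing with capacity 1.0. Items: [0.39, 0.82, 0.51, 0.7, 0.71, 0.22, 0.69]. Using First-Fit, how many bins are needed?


Place items sequentially using First-Fit:
  Item 0.39 -> new Bin 1
  Item 0.82 -> new Bin 2
  Item 0.51 -> Bin 1 (now 0.9)
  Item 0.7 -> new Bin 3
  Item 0.71 -> new Bin 4
  Item 0.22 -> Bin 3 (now 0.92)
  Item 0.69 -> new Bin 5
Total bins used = 5

5


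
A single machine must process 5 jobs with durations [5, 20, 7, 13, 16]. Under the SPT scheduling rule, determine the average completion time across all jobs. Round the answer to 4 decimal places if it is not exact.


Sort jobs by processing time (SPT order): [5, 7, 13, 16, 20]
Compute completion times sequentially:
  Job 1: processing = 5, completes at 5
  Job 2: processing = 7, completes at 12
  Job 3: processing = 13, completes at 25
  Job 4: processing = 16, completes at 41
  Job 5: processing = 20, completes at 61
Sum of completion times = 144
Average completion time = 144/5 = 28.8

28.8


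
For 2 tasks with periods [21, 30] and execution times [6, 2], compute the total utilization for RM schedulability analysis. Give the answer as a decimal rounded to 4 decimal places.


Compute individual utilizations (exact fractions):
  Task 1: C/T = 6/21 = 2/7 (approx. 0.2857)
  Task 2: C/T = 2/30 = 1/15 (approx. 0.0667)
Total utilization U = 2/7 + 1/15 = 37/105
Rounded to 4 decimal places: U = 0.3524
RM (Liu & Layland) bound for 2 tasks = 0.828427; compare with U = 37/105 (approx. 0.352381)
U <= bound, so schedulable by RM sufficient condition.

0.3524


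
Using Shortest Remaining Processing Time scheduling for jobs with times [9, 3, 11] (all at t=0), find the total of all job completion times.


Since all jobs arrive at t=0, SRPT equals SPT ordering.
SPT order: [3, 9, 11]
Completion times:
  Job 1: p=3, C=3
  Job 2: p=9, C=12
  Job 3: p=11, C=23
Total completion time = 3 + 12 + 23 = 38

38


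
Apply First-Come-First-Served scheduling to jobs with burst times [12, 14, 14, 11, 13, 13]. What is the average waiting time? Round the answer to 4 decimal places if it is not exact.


FCFS order (as given): [12, 14, 14, 11, 13, 13]
Waiting times:
  Job 1: wait = 0
  Job 2: wait = 12
  Job 3: wait = 26
  Job 4: wait = 40
  Job 5: wait = 51
  Job 6: wait = 64
Sum of waiting times = 193
Average waiting time = 193/6 = 32.1667

32.1667


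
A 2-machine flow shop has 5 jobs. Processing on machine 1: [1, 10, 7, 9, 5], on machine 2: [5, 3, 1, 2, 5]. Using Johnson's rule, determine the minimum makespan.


Apply Johnson's rule:
  Group 1 (a <= b): [(1, 1, 5), (5, 5, 5)]
  Group 2 (a > b): [(2, 10, 3), (4, 9, 2), (3, 7, 1)]
Optimal job order: [1, 5, 2, 4, 3]
Schedule:
  Job 1: M1 done at 1, M2 done at 6
  Job 5: M1 done at 6, M2 done at 11
  Job 2: M1 done at 16, M2 done at 19
  Job 4: M1 done at 25, M2 done at 27
  Job 3: M1 done at 32, M2 done at 33
Makespan = 33

33


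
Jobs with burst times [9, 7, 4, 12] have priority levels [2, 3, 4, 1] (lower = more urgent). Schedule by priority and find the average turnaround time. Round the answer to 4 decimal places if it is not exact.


Sort by priority (ascending = highest first):
Order: [(1, 12), (2, 9), (3, 7), (4, 4)]
Completion times:
  Priority 1, burst=12, C=12
  Priority 2, burst=9, C=21
  Priority 3, burst=7, C=28
  Priority 4, burst=4, C=32
Average turnaround = 93/4 = 23.25

23.25


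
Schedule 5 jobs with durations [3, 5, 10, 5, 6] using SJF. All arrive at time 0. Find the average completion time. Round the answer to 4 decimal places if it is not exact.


SJF order (ascending): [3, 5, 5, 6, 10]
Completion times:
  Job 1: burst=3, C=3
  Job 2: burst=5, C=8
  Job 3: burst=5, C=13
  Job 4: burst=6, C=19
  Job 5: burst=10, C=29
Average completion = 72/5 = 14.4

14.4


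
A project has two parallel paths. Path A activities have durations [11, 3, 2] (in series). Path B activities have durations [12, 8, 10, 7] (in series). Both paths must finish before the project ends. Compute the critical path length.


Path A total = 11 + 3 + 2 = 16
Path B total = 12 + 8 + 10 + 7 = 37
Critical path = longest path = max(16, 37) = 37

37


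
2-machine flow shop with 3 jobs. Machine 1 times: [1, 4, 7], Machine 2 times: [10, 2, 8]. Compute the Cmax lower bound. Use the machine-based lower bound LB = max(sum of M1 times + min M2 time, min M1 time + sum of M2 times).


LB1 = sum(M1 times) + min(M2 times) = 12 + 2 = 14
LB2 = min(M1 times) + sum(M2 times) = 1 + 20 = 21
Lower bound = max(LB1, LB2) = max(14, 21) = 21

21


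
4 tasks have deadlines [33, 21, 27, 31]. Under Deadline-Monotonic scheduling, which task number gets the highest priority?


Sort tasks by relative deadline (ascending):
  Task 2: deadline = 21
  Task 3: deadline = 27
  Task 4: deadline = 31
  Task 1: deadline = 33
Priority order (highest first): [2, 3, 4, 1]
Highest priority task = 2

2


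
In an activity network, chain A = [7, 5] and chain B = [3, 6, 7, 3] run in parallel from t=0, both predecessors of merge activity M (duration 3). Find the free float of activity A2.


ES(A2) = sum of predecessors on chain A = 7
EF(A2) = ES + duration = 7 + 5 = 12
Successor of A2 is M. ES(M) = max(sum(A), sum(B)) = max(12, 19) = 19
Free float = ES(successor) - EF(current) = 19 - 12 = 7

7


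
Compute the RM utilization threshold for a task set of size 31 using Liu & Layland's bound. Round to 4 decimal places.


Compute 2^(1/31) = 1.0226114356
Subtract 1: 1.0226114356 - 1 = 0.0226114356
Multiply by n: 31 * 0.0226114356 = 0.7009545036
Round to 4 dp: 0.7010

0.7010


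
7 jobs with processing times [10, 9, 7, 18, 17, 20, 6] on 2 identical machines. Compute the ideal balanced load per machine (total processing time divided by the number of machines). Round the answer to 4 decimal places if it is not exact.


Total processing time = 10 + 9 + 7 + 18 + 17 + 20 + 6 = 87
Number of machines = 2
Ideal balanced load = 87 / 2 = 43.5

43.5


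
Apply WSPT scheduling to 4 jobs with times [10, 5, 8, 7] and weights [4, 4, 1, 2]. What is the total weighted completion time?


Compute p/w ratios and sort ascending (WSPT): [(5, 4), (10, 4), (7, 2), (8, 1)]
Compute weighted completion times:
  Job (p=5,w=4): C=5, w*C=4*5=20
  Job (p=10,w=4): C=15, w*C=4*15=60
  Job (p=7,w=2): C=22, w*C=2*22=44
  Job (p=8,w=1): C=30, w*C=1*30=30
Total weighted completion time = 154

154


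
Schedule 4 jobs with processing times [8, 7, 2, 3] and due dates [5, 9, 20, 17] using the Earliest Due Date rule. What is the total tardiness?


Sort by due date (EDD order): [(8, 5), (7, 9), (3, 17), (2, 20)]
Compute completion times and tardiness:
  Job 1: p=8, d=5, C=8, tardiness=max(0,8-5)=3
  Job 2: p=7, d=9, C=15, tardiness=max(0,15-9)=6
  Job 3: p=3, d=17, C=18, tardiness=max(0,18-17)=1
  Job 4: p=2, d=20, C=20, tardiness=max(0,20-20)=0
Total tardiness = 10

10


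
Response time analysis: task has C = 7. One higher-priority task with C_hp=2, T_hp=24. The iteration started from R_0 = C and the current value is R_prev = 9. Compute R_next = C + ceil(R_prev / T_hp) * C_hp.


R_next = C + ceil(R_prev / T_hp) * C_hp
ceil(9 / 24) = ceil(0.375) = 1
Interference = 1 * 2 = 2
R_next = 7 + 2 = 9
R_next = R_prev, so the iteration has converged (response time = 9).

9


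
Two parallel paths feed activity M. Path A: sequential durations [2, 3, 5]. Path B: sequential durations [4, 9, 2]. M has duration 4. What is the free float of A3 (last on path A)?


ES(A3) = sum of predecessors on chain A = 5
EF(A3) = ES + duration = 5 + 5 = 10
Successor of A3 is M. ES(M) = max(sum(A), sum(B)) = max(10, 15) = 15
Free float = ES(successor) - EF(current) = 15 - 10 = 5

5


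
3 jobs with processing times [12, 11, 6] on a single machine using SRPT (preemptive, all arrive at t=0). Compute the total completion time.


Since all jobs arrive at t=0, SRPT equals SPT ordering.
SPT order: [6, 11, 12]
Completion times:
  Job 1: p=6, C=6
  Job 2: p=11, C=17
  Job 3: p=12, C=29
Total completion time = 6 + 17 + 29 = 52

52


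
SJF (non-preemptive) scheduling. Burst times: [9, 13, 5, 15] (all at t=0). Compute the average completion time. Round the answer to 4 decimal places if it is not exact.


SJF order (ascending): [5, 9, 13, 15]
Completion times:
  Job 1: burst=5, C=5
  Job 2: burst=9, C=14
  Job 3: burst=13, C=27
  Job 4: burst=15, C=42
Average completion = 88/4 = 22.0

22.0


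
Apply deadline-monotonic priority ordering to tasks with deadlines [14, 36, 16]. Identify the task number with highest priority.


Sort tasks by relative deadline (ascending):
  Task 1: deadline = 14
  Task 3: deadline = 16
  Task 2: deadline = 36
Priority order (highest first): [1, 3, 2]
Highest priority task = 1

1


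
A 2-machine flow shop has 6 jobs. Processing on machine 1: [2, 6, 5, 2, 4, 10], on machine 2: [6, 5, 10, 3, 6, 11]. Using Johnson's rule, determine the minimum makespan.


Apply Johnson's rule:
  Group 1 (a <= b): [(1, 2, 6), (4, 2, 3), (5, 4, 6), (3, 5, 10), (6, 10, 11)]
  Group 2 (a > b): [(2, 6, 5)]
Optimal job order: [1, 4, 5, 3, 6, 2]
Schedule:
  Job 1: M1 done at 2, M2 done at 8
  Job 4: M1 done at 4, M2 done at 11
  Job 5: M1 done at 8, M2 done at 17
  Job 3: M1 done at 13, M2 done at 27
  Job 6: M1 done at 23, M2 done at 38
  Job 2: M1 done at 29, M2 done at 43
Makespan = 43

43
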